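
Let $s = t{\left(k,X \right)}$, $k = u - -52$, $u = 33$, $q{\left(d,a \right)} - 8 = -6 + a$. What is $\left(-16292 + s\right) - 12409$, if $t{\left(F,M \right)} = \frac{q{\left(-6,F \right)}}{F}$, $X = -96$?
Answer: $- \frac{2439498}{85} \approx -28700.0$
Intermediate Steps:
$q{\left(d,a \right)} = 2 + a$ ($q{\left(d,a \right)} = 8 + \left(-6 + a\right) = 2 + a$)
$k = 85$ ($k = 33 - -52 = 33 + 52 = 85$)
$t{\left(F,M \right)} = \frac{2 + F}{F}$
$s = \frac{87}{85}$ ($s = \frac{2 + 85}{85} = \frac{1}{85} \cdot 87 = \frac{87}{85} \approx 1.0235$)
$\left(-16292 + s\right) - 12409 = \left(-16292 + \frac{87}{85}\right) - 12409 = - \frac{1384733}{85} - 12409 = - \frac{2439498}{85}$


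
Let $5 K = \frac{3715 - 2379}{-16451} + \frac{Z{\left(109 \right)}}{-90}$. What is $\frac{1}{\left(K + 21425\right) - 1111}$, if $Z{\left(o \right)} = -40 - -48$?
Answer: $\frac{3701475}{75191637226} \approx 4.9227 \cdot 10^{-5}$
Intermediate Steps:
$Z{\left(o \right)} = 8$ ($Z{\left(o \right)} = -40 + 48 = 8$)
$K = - \frac{125924}{3701475}$ ($K = \frac{\frac{3715 - 2379}{-16451} + \frac{8}{-90}}{5} = \frac{1336 \left(- \frac{1}{16451}\right) + 8 \left(- \frac{1}{90}\right)}{5} = \frac{- \frac{1336}{16451} - \frac{4}{45}}{5} = \frac{1}{5} \left(- \frac{125924}{740295}\right) = - \frac{125924}{3701475} \approx -0.03402$)
$\frac{1}{\left(K + 21425\right) - 1111} = \frac{1}{\left(- \frac{125924}{3701475} + 21425\right) - 1111} = \frac{1}{\frac{79303975951}{3701475} - 1111} = \frac{1}{\frac{75191637226}{3701475}} = \frac{3701475}{75191637226}$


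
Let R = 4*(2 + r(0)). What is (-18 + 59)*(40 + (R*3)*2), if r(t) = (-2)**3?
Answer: -4264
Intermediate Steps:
r(t) = -8
R = -24 (R = 4*(2 - 8) = 4*(-6) = -24)
(-18 + 59)*(40 + (R*3)*2) = (-18 + 59)*(40 - 24*3*2) = 41*(40 - 72*2) = 41*(40 - 144) = 41*(-104) = -4264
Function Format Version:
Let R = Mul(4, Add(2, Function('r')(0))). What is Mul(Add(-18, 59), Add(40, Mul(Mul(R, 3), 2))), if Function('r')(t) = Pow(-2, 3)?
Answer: -4264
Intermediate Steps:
Function('r')(t) = -8
R = -24 (R = Mul(4, Add(2, -8)) = Mul(4, -6) = -24)
Mul(Add(-18, 59), Add(40, Mul(Mul(R, 3), 2))) = Mul(Add(-18, 59), Add(40, Mul(Mul(-24, 3), 2))) = Mul(41, Add(40, Mul(-72, 2))) = Mul(41, Add(40, -144)) = Mul(41, -104) = -4264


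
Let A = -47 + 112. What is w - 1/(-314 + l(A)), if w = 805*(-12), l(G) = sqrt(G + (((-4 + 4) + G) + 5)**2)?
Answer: -904475146/93631 + sqrt(4965)/93631 ≈ -9660.0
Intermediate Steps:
A = 65
l(G) = sqrt(G + (5 + G)**2) (l(G) = sqrt(G + ((0 + G) + 5)**2) = sqrt(G + (G + 5)**2) = sqrt(G + (5 + G)**2))
w = -9660
w - 1/(-314 + l(A)) = -9660 - 1/(-314 + sqrt(65 + (5 + 65)**2)) = -9660 - 1/(-314 + sqrt(65 + 70**2)) = -9660 - 1/(-314 + sqrt(65 + 4900)) = -9660 - 1/(-314 + sqrt(4965))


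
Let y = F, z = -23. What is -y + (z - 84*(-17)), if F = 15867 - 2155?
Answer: -12307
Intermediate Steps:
F = 13712
y = 13712
-y + (z - 84*(-17)) = -1*13712 + (-23 - 84*(-17)) = -13712 + (-23 + 1428) = -13712 + 1405 = -12307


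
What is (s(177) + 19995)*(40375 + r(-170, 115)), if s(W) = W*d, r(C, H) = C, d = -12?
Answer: 718503555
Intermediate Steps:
s(W) = -12*W (s(W) = W*(-12) = -12*W)
(s(177) + 19995)*(40375 + r(-170, 115)) = (-12*177 + 19995)*(40375 - 170) = (-2124 + 19995)*40205 = 17871*40205 = 718503555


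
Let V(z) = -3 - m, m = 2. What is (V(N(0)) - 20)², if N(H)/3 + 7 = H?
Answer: 625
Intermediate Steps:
N(H) = -21 + 3*H
V(z) = -5 (V(z) = -3 - 1*2 = -3 - 2 = -5)
(V(N(0)) - 20)² = (-5 - 20)² = (-25)² = 625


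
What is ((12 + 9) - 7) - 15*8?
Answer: -106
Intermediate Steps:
((12 + 9) - 7) - 15*8 = (21 - 7) - 120 = 14 - 120 = -106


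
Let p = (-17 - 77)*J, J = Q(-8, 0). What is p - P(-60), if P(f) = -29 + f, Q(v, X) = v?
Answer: 841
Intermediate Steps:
J = -8
p = 752 (p = (-17 - 77)*(-8) = -94*(-8) = 752)
p - P(-60) = 752 - (-29 - 60) = 752 - 1*(-89) = 752 + 89 = 841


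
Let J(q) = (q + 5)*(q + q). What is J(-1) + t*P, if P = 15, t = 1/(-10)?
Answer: -19/2 ≈ -9.5000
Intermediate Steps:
J(q) = 2*q*(5 + q) (J(q) = (5 + q)*(2*q) = 2*q*(5 + q))
t = -⅒ ≈ -0.10000
J(-1) + t*P = 2*(-1)*(5 - 1) - ⅒*15 = 2*(-1)*4 - 3/2 = -8 - 3/2 = -19/2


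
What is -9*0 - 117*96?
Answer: -11232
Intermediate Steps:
-9*0 - 117*96 = 0 - 11232 = -11232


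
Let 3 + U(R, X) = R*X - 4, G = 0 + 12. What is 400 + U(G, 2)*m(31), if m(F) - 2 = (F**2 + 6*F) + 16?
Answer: 20205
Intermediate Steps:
m(F) = 18 + F**2 + 6*F (m(F) = 2 + ((F**2 + 6*F) + 16) = 2 + (16 + F**2 + 6*F) = 18 + F**2 + 6*F)
G = 12
U(R, X) = -7 + R*X (U(R, X) = -3 + (R*X - 4) = -3 + (-4 + R*X) = -7 + R*X)
400 + U(G, 2)*m(31) = 400 + (-7 + 12*2)*(18 + 31**2 + 6*31) = 400 + (-7 + 24)*(18 + 961 + 186) = 400 + 17*1165 = 400 + 19805 = 20205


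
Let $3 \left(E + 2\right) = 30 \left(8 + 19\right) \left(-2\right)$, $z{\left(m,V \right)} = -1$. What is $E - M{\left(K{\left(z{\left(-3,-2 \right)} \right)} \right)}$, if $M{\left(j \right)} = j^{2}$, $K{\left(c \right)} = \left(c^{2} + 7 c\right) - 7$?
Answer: $-711$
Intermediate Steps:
$K{\left(c \right)} = -7 + c^{2} + 7 c$
$E = -542$ ($E = -2 + \frac{30 \left(8 + 19\right) \left(-2\right)}{3} = -2 + \frac{30 \cdot 27 \left(-2\right)}{3} = -2 + \frac{810 \left(-2\right)}{3} = -2 + \frac{1}{3} \left(-1620\right) = -2 - 540 = -542$)
$E - M{\left(K{\left(z{\left(-3,-2 \right)} \right)} \right)} = -542 - \left(-7 + \left(-1\right)^{2} + 7 \left(-1\right)\right)^{2} = -542 - \left(-7 + 1 - 7\right)^{2} = -542 - \left(-13\right)^{2} = -542 - 169 = -711$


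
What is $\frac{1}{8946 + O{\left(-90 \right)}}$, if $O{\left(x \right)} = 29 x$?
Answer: $\frac{1}{6336} \approx 0.00015783$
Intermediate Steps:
$\frac{1}{8946 + O{\left(-90 \right)}} = \frac{1}{8946 + 29 \left(-90\right)} = \frac{1}{8946 - 2610} = \frac{1}{6336}$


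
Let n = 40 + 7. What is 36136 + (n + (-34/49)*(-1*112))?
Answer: 253825/7 ≈ 36261.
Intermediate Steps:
n = 47
36136 + (n + (-34/49)*(-1*112)) = 36136 + (47 + (-34/49)*(-1*112)) = 36136 + (47 - 34*1/49*(-112)) = 36136 + (47 - 34/49*(-112)) = 36136 + (47 + 544/7) = 36136 + 873/7 = 253825/7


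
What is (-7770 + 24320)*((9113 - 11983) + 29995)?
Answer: 448918750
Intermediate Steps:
(-7770 + 24320)*((9113 - 11983) + 29995) = 16550*(-2870 + 29995) = 16550*27125 = 448918750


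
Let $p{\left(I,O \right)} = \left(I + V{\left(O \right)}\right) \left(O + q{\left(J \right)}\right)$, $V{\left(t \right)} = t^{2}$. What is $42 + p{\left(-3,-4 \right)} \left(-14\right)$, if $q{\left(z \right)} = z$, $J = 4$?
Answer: $42$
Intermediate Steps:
$p{\left(I,O \right)} = \left(4 + O\right) \left(I + O^{2}\right)$ ($p{\left(I,O \right)} = \left(I + O^{2}\right) \left(O + 4\right) = \left(I + O^{2}\right) \left(4 + O\right) = \left(4 + O\right) \left(I + O^{2}\right)$)
$42 + p{\left(-3,-4 \right)} \left(-14\right) = 42 + \left(\left(-4\right)^{3} + 4 \left(-3\right) + 4 \left(-4\right)^{2} - -12\right) \left(-14\right) = 42 + \left(-64 - 12 + 4 \cdot 16 + 12\right) \left(-14\right) = 42 + \left(-64 - 12 + 64 + 12\right) \left(-14\right) = 42 + 0 \left(-14\right) = 42 + 0 = 42$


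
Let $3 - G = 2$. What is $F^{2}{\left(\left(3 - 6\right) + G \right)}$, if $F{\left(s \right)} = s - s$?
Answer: $0$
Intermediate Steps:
$G = 1$ ($G = 3 - 2 = 1$)
$F{\left(s \right)} = 0$
$F^{2}{\left(\left(3 - 6\right) + G \right)} = 0^{2} = 0$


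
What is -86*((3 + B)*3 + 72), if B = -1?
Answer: -6708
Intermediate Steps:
-86*((3 + B)*3 + 72) = -86*((3 - 1)*3 + 72) = -86*(2*3 + 72) = -86*(6 + 72) = -86*78 = -6708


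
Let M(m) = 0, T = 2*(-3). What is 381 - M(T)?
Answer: 381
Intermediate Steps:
T = -6
381 - M(T) = 381 - 1*0 = 381 + 0 = 381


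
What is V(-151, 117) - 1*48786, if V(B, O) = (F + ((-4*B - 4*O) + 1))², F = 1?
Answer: -29742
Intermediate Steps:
V(B, O) = (2 - 4*B - 4*O)² (V(B, O) = (1 + ((-4*B - 4*O) + 1))² = (1 + (1 - 4*B - 4*O))² = (2 - 4*B - 4*O)²)
V(-151, 117) - 1*48786 = 4*(-1 + 2*(-151) + 2*117)² - 1*48786 = 4*(-1 - 302 + 234)² - 48786 = 4*(-69)² - 48786 = 4*4761 - 48786 = 19044 - 48786 = -29742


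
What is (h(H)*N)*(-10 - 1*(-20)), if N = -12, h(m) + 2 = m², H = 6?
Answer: -4080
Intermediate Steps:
h(m) = -2 + m²
(h(H)*N)*(-10 - 1*(-20)) = ((-2 + 6²)*(-12))*(-10 - 1*(-20)) = ((-2 + 36)*(-12))*(-10 + 20) = (34*(-12))*10 = -408*10 = -4080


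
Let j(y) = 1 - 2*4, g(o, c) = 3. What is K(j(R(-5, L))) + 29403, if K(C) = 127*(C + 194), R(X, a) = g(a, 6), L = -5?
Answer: 53152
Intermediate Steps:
R(X, a) = 3
j(y) = -7 (j(y) = 1 - 8 = -7)
K(C) = 24638 + 127*C (K(C) = 127*(194 + C) = 24638 + 127*C)
K(j(R(-5, L))) + 29403 = (24638 + 127*(-7)) + 29403 = (24638 - 889) + 29403 = 23749 + 29403 = 53152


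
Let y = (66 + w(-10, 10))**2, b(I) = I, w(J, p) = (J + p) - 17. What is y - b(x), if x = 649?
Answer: 1752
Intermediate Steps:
w(J, p) = -17 + J + p
y = 2401 (y = (66 + (-17 - 10 + 10))**2 = (66 - 17)**2 = 49**2 = 2401)
y - b(x) = 2401 - 1*649 = 2401 - 649 = 1752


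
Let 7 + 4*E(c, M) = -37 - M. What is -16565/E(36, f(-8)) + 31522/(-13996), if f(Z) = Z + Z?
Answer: 115811543/48986 ≈ 2364.2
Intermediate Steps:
f(Z) = 2*Z
E(c, M) = -11 - M/4 (E(c, M) = -7/4 + (-37 - M)/4 = -7/4 + (-37/4 - M/4) = -11 - M/4)
-16565/E(36, f(-8)) + 31522/(-13996) = -16565/(-11 - (-8)/2) + 31522/(-13996) = -16565/(-11 - ¼*(-16)) + 31522*(-1/13996) = -16565/(-11 + 4) - 15761/6998 = -16565/(-7) - 15761/6998 = -16565*(-⅐) - 15761/6998 = 16565/7 - 15761/6998 = 115811543/48986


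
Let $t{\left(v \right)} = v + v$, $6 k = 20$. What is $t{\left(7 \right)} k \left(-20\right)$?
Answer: $- \frac{2800}{3} \approx -933.33$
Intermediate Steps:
$k = \frac{10}{3}$ ($k = \frac{1}{6} \cdot 20 = \frac{10}{3} \approx 3.3333$)
$t{\left(v \right)} = 2 v$
$t{\left(7 \right)} k \left(-20\right) = 2 \cdot 7 \cdot \frac{10}{3} \left(-20\right) = 14 \cdot \frac{10}{3} \left(-20\right) = \frac{140}{3} \left(-20\right) = - \frac{2800}{3}$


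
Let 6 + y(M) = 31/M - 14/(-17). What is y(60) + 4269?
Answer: 4349627/1020 ≈ 4264.3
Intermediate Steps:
y(M) = -88/17 + 31/M (y(M) = -6 + (31/M - 14/(-17)) = -6 + (31/M - 14*(-1/17)) = -6 + (31/M + 14/17) = -6 + (14/17 + 31/M) = -88/17 + 31/M)
y(60) + 4269 = (-88/17 + 31/60) + 4269 = -4753/1020 + 4269 = 4349627/1020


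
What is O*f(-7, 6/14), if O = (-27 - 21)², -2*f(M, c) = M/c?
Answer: 18816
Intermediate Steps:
f(M, c) = -M/(2*c)
O = 2304 (O = (-48)² = 2304)
O*f(-7, 6/14) = 2304*(-½*(-7)/6/14) = 2304*(-½*(-7)/6*(1/14)) = 2304*(-½*(-7)/3/7) = 2304*(-½*(-7)*7/3) = 2304*(49/6) = 18816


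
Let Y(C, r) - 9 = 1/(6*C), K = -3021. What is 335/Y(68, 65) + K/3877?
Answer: 518812227/14240221 ≈ 36.433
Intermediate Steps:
Y(C, r) = 9 + 1/(6*C)
335/Y(68, 65) + K/3877 = 335/(9 + (⅙)/68) - 3021/3877 = 335/(9 + (⅙)*(1/68)) - 3021*1/3877 = 335/(9 + 1/408) - 3021/3877 = 335/(3673/408) - 3021/3877 = 335*(408/3673) - 3021/3877 = 136680/3673 - 3021/3877 = 518812227/14240221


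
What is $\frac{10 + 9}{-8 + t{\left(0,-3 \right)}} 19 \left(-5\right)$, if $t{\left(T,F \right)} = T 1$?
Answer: $\frac{1805}{8} \approx 225.63$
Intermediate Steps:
$t{\left(T,F \right)} = T$
$\frac{10 + 9}{-8 + t{\left(0,-3 \right)}} 19 \left(-5\right) = \frac{10 + 9}{-8 + 0} \cdot 19 \left(-5\right) = \frac{19}{-8} \cdot 19 \left(-5\right) = 19 \left(- \frac{1}{8}\right) 19 \left(-5\right) = \left(- \frac{19}{8}\right) 19 \left(-5\right) = \left(- \frac{361}{8}\right) \left(-5\right) = \frac{1805}{8}$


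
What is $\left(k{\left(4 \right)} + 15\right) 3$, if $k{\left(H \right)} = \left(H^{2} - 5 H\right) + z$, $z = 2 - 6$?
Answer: $21$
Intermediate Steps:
$z = -4$ ($z = 2 - 6 = -4$)
$k{\left(H \right)} = -4 + H^{2} - 5 H$ ($k{\left(H \right)} = \left(H^{2} - 5 H\right) - 4 = -4 + H^{2} - 5 H$)
$\left(k{\left(4 \right)} + 15\right) 3 = \left(\left(-4 + 4^{2} - 20\right) + 15\right) 3 = \left(\left(-4 + 16 - 20\right) + 15\right) 3 = \left(-8 + 15\right) 3 = 7 \cdot 3 = 21$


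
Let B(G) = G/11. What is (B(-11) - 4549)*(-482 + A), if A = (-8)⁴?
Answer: -16443700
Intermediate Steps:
A = 4096
B(G) = G/11 (B(G) = G*(1/11) = G/11)
(B(-11) - 4549)*(-482 + A) = ((1/11)*(-11) - 4549)*(-482 + 4096) = (-1 - 4549)*3614 = -4550*3614 = -16443700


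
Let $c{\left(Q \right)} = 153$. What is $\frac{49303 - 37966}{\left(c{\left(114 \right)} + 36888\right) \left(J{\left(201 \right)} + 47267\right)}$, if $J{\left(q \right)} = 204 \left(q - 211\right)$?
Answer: $\frac{3779}{558417769} \approx 6.7673 \cdot 10^{-6}$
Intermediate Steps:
$J{\left(q \right)} = -43044 + 204 q$ ($J{\left(q \right)} = 204 \left(-211 + q\right) = -43044 + 204 q$)
$\frac{49303 - 37966}{\left(c{\left(114 \right)} + 36888\right) \left(J{\left(201 \right)} + 47267\right)} = \frac{49303 - 37966}{\left(153 + 36888\right) \left(\left(-43044 + 204 \cdot 201\right) + 47267\right)} = \frac{49303 - 37966}{37041 \left(\left(-43044 + 41004\right) + 47267\right)} = \frac{11337}{37041 \left(-2040 + 47267\right)} = \frac{11337}{37041 \cdot 45227} = \frac{11337}{1675253307} = 11337 \cdot \frac{1}{1675253307} = \frac{3779}{558417769}$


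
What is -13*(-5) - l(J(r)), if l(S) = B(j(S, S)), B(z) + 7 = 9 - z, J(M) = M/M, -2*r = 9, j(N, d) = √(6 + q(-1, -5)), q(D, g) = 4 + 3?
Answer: 63 + √13 ≈ 66.606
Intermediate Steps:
q(D, g) = 7
j(N, d) = √13 (j(N, d) = √(6 + 7) = √13)
r = -9/2 (r = -½*9 = -9/2 ≈ -4.5000)
J(M) = 1
B(z) = 2 - z (B(z) = -7 + (9 - z) = 2 - z)
l(S) = 2 - √13
-13*(-5) - l(J(r)) = -13*(-5) - (2 - √13) = 65 + (-2 + √13) = 63 + √13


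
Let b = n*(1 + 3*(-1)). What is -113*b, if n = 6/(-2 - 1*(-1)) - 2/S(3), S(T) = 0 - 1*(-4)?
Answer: -1469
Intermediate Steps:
S(T) = 4 (S(T) = 0 + 4 = 4)
n = -13/2 (n = 6/(-2 - 1*(-1)) - 2/4 = 6/(-2 + 1) - 2*¼ = 6/(-1) - ½ = 6*(-1) - ½ = -6 - ½ = -13/2 ≈ -6.5000)
b = 13 (b = -13*(1 + 3*(-1))/2 = -13*(1 - 3)/2 = -13/2*(-2) = 13)
-113*b = -113*13 = -1469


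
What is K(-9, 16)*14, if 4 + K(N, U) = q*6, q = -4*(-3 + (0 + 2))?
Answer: 280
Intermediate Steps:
q = 4 (q = -4*(-3 + 2) = -4*(-1) = 4)
K(N, U) = 20 (K(N, U) = -4 + 4*6 = -4 + 24 = 20)
K(-9, 16)*14 = 20*14 = 280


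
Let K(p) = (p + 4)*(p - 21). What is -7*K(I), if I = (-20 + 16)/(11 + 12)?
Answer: 299992/529 ≈ 567.09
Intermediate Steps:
I = -4/23 ≈ -0.17391
K(p) = (-21 + p)*(4 + p) (K(p) = (4 + p)*(-21 + p) = (-21 + p)*(4 + p))
-7*K(I) = -7*(-84 + (-4/23)**2 - 17*(-4/23)) = -7*(-84 + 16/529 + 68/23) = -7*(-42856/529) = 299992/529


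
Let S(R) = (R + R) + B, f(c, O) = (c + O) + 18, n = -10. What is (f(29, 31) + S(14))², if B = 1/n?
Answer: 1121481/100 ≈ 11215.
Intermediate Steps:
B = -⅒ (B = 1/(-10) = -⅒ ≈ -0.10000)
f(c, O) = 18 + O + c (f(c, O) = (O + c) + 18 = 18 + O + c)
S(R) = -⅒ + 2*R (S(R) = (R + R) - ⅒ = 2*R - ⅒ = -⅒ + 2*R)
(f(29, 31) + S(14))² = ((18 + 31 + 29) + (-⅒ + 2*14))² = (78 + (-⅒ + 28))² = (78 + 279/10)² = (1059/10)² = 1121481/100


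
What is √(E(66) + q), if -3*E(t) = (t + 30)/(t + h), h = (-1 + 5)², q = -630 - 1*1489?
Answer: 3*I*√395855/41 ≈ 46.037*I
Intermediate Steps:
q = -2119 (q = -630 - 1489 = -2119)
h = 16 (h = 4² = 16)
E(t) = -(30 + t)/(3*(16 + t)) (E(t) = -(t + 30)/(3*(t + 16)) = -(30 + t)/(3*(16 + t)))
√(E(66) + q) = √((-30 - 1*66)/(3*(16 + 66)) - 2119) = √((⅓)*(-30 - 66)/82 - 2119) = √((⅓)*(1/82)*(-96) - 2119) = √(-16/41 - 2119) = √(-86895/41) = 3*I*√395855/41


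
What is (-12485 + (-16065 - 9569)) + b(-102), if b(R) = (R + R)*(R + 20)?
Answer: -21391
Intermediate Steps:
b(R) = 2*R*(20 + R) (b(R) = (2*R)*(20 + R) = 2*R*(20 + R))
(-12485 + (-16065 - 9569)) + b(-102) = (-12485 + (-16065 - 9569)) + 2*(-102)*(20 - 102) = (-12485 - 25634) + 2*(-102)*(-82) = -38119 + 16728 = -21391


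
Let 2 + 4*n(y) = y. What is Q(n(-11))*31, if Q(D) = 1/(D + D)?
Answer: -62/13 ≈ -4.7692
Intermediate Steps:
n(y) = -1/2 + y/4
Q(D) = 1/(2*D)
Q(n(-11))*31 = (1/(2*(-1/2 + (1/4)*(-11))))*31 = (1/(2*(-1/2 - 11/4)))*31 = (1/(2*(-13/4)))*31 = ((1/2)*(-4/13))*31 = -2/13*31 = -62/13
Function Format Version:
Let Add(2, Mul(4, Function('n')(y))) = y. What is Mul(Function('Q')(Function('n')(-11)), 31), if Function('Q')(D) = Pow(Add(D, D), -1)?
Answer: Rational(-62, 13) ≈ -4.7692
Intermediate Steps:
Function('n')(y) = Add(Rational(-1, 2), Mul(Rational(1, 4), y))
Function('Q')(D) = Mul(Rational(1, 2), Pow(D, -1)) (Function('Q')(D) = Pow(Mul(2, D), -1) = Mul(Rational(1, 2), Pow(D, -1)))
Mul(Function('Q')(Function('n')(-11)), 31) = Mul(Mul(Rational(1, 2), Pow(Add(Rational(-1, 2), Mul(Rational(1, 4), -11)), -1)), 31) = Mul(Mul(Rational(1, 2), Pow(Add(Rational(-1, 2), Rational(-11, 4)), -1)), 31) = Mul(Mul(Rational(1, 2), Pow(Rational(-13, 4), -1)), 31) = Mul(Mul(Rational(1, 2), Rational(-4, 13)), 31) = Mul(Rational(-2, 13), 31) = Rational(-62, 13)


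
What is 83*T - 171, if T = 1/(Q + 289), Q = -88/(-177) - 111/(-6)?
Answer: -18614919/109031 ≈ -170.73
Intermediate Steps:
Q = 6725/354 (Q = -88*(-1/177) - 111*(-1/6) = 88/177 + 37/2 = 6725/354 ≈ 18.997)
T = 354/109031 (T = 1/(6725/354 + 289) = 1/(109031/354) = 354/109031 ≈ 0.0032468)
83*T - 171 = 83*(354/109031) - 171 = 29382/109031 - 171 = -18614919/109031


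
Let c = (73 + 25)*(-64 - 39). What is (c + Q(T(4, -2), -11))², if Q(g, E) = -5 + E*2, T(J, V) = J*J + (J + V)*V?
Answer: 102434641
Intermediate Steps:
T(J, V) = J² + V*(J + V)
Q(g, E) = -5 + 2*E
c = -10094 (c = 98*(-103) = -10094)
(c + Q(T(4, -2), -11))² = (-10094 + (-5 + 2*(-11)))² = (-10094 + (-5 - 22))² = (-10094 - 27)² = (-10121)² = 102434641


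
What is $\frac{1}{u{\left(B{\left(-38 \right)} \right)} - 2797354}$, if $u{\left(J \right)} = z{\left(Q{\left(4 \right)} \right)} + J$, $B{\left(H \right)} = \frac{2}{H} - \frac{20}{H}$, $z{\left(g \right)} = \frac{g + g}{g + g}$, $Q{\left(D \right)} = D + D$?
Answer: $- \frac{19}{53149698} \approx -3.5748 \cdot 10^{-7}$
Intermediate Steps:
$Q{\left(D \right)} = 2 D$
$z{\left(g \right)} = 1$ ($z{\left(g \right)} = \frac{2 g}{2 g} = 2 g \frac{1}{2 g} = 1$)
$B{\left(H \right)} = - \frac{18}{H}$
$u{\left(J \right)} = 1 + J$
$\frac{1}{u{\left(B{\left(-38 \right)} \right)} - 2797354} = \frac{1}{\left(1 - \frac{18}{-38}\right) - 2797354} = \frac{1}{\left(1 - - \frac{9}{19}\right) - 2797354} = \frac{1}{\left(1 + \frac{9}{19}\right) - 2797354} = \frac{1}{\frac{28}{19} - 2797354} = \frac{1}{- \frac{53149698}{19}} = - \frac{19}{53149698}$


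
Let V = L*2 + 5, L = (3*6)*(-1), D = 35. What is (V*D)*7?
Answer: -7595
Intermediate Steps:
L = -18 (L = 18*(-1) = -18)
V = -31 (V = -18*2 + 5 = -36 + 5 = -31)
(V*D)*7 = -31*35*7 = -1085*7 = -7595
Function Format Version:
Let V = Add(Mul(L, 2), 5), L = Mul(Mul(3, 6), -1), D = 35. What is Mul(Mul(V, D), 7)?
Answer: -7595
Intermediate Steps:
L = -18 (L = Mul(18, -1) = -18)
V = -31 (V = Add(Mul(-18, 2), 5) = Add(-36, 5) = -31)
Mul(Mul(V, D), 7) = Mul(Mul(-31, 35), 7) = Mul(-1085, 7) = -7595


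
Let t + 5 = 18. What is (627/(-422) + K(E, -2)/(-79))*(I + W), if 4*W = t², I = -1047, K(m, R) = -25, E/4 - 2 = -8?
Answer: 156672677/133352 ≈ 1174.9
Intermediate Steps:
E = -24 (E = 8 + 4*(-8) = 8 - 32 = -24)
t = 13 (t = -5 + 18 = 13)
W = 169/4 (W = (¼)*13² = (¼)*169 = 169/4 ≈ 42.250)
(627/(-422) + K(E, -2)/(-79))*(I + W) = (627/(-422) - 25/(-79))*(-1047 + 169/4) = (627*(-1/422) - 25*(-1/79))*(-4019/4) = (-627/422 + 25/79)*(-4019/4) = -38983/33338*(-4019/4) = 156672677/133352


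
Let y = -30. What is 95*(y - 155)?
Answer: -17575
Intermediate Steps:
95*(y - 155) = 95*(-30 - 155) = 95*(-185) = -17575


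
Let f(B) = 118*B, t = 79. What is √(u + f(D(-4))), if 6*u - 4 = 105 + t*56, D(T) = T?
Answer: 9*√14/2 ≈ 16.837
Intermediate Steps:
u = 1511/2 (u = ⅔ + (105 + 79*56)/6 = ⅔ + (105 + 4424)/6 = ⅔ + (⅙)*4529 = ⅔ + 4529/6 = 1511/2 ≈ 755.50)
√(u + f(D(-4))) = √(1511/2 + 118*(-4)) = √(1511/2 - 472) = √(567/2) = 9*√14/2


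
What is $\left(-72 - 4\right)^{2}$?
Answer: $5776$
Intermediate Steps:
$\left(-72 - 4\right)^{2} = \left(-76\right)^{2} = 5776$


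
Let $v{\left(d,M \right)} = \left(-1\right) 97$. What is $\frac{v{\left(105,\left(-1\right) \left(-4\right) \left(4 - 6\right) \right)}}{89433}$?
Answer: $- \frac{97}{89433} \approx -0.0010846$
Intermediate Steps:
$v{\left(d,M \right)} = -97$
$\frac{v{\left(105,\left(-1\right) \left(-4\right) \left(4 - 6\right) \right)}}{89433} = - \frac{97}{89433}$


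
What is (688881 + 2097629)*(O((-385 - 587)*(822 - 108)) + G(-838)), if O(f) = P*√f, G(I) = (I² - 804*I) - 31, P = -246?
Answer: 3834140232150 - 37015998840*I*√238 ≈ 3.8341e+12 - 5.7106e+11*I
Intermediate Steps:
G(I) = -31 + I² - 804*I
O(f) = -246*√f
(688881 + 2097629)*(O((-385 - 587)*(822 - 108)) + G(-838)) = (688881 + 2097629)*(-246*√(-385 - 587)*√(822 - 108) + (-31 + (-838)² - 804*(-838))) = 2786510*(-246*54*I*√238 + (-31 + 702244 + 673752)) = 2786510*(-13284*I*√238 + 1375965) = 2786510*(1375965 - 13284*I*√238) = 3834140232150 - 37015998840*I*√238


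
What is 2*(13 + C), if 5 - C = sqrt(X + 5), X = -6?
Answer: 36 - 2*I ≈ 36.0 - 2.0*I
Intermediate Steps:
C = 5 - I (C = 5 - sqrt(-6 + 5) = 5 - sqrt(-1) = 5 - I ≈ 5.0 - 1.0*I)
2*(13 + C) = 2*(13 + (5 - I)) = 2*(18 - I) = 36 - 2*I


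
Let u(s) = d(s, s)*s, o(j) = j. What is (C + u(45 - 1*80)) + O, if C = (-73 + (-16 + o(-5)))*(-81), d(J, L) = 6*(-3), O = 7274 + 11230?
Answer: 26748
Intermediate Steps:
O = 18504
d(J, L) = -18
u(s) = -18*s
C = 7614 (C = (-73 + (-16 - 5))*(-81) = (-73 - 21)*(-81) = -94*(-81) = 7614)
(C + u(45 - 1*80)) + O = (7614 - 18*(45 - 1*80)) + 18504 = (7614 - 18*(45 - 80)) + 18504 = (7614 - 18*(-35)) + 18504 = (7614 + 630) + 18504 = 8244 + 18504 = 26748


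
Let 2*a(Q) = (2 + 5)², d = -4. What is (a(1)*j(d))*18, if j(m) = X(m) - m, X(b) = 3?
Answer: 3087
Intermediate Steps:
a(Q) = 49/2 (a(Q) = (2 + 5)²/2 = (½)*7² = (½)*49 = 49/2)
j(m) = 3 - m
(a(1)*j(d))*18 = (49*(3 - 1*(-4))/2)*18 = (49*(3 + 4)/2)*18 = ((49/2)*7)*18 = (343/2)*18 = 3087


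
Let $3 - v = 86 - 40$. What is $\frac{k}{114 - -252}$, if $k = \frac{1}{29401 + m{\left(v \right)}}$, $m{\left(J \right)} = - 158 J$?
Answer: $\frac{1}{13247370} \approx 7.5487 \cdot 10^{-8}$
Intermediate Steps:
$v = -43$ ($v = 3 - \left(86 - 40\right) = 3 - 46 = -43$)
$k = \frac{1}{36195}$ ($k = \frac{1}{29401 - -6794} = \frac{1}{29401 + 6794} = \frac{1}{36195} \approx 2.7628 \cdot 10^{-5}$)
$\frac{k}{114 - -252} = \frac{1}{36195 \left(114 - -252\right)} = \frac{1}{36195 \left(114 + 252\right)} = \frac{1}{36195 \cdot 366} = \frac{1}{36195} \cdot \frac{1}{366} = \frac{1}{13247370}$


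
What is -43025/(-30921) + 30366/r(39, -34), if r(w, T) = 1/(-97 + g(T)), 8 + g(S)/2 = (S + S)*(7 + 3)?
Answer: -1383069014653/30921 ≈ -4.4729e+7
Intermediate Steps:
g(S) = -16 + 40*S (g(S) = -16 + 2*((S + S)*(7 + 3)) = -16 + 2*((2*S)*10) = -16 + 2*(20*S) = -16 + 40*S)
r(w, T) = 1/(-113 + 40*T) (r(w, T) = 1/(-97 + (-16 + 40*T)) = 1/(-113 + 40*T))
-43025/(-30921) + 30366/r(39, -34) = -43025/(-30921) + 30366/(1/(-113 + 40*(-34))) = -43025*(-1/30921) + 30366/(1/(-113 - 1360)) = 43025/30921 + 30366/(1/(-1473)) = 43025/30921 + 30366/(-1/1473) = 43025/30921 + 30366*(-1473) = 43025/30921 - 44729118 = -1383069014653/30921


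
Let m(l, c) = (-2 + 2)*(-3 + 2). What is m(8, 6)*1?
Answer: 0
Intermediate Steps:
m(l, c) = 0 (m(l, c) = 0*(-1) = 0)
m(8, 6)*1 = 0*1 = 0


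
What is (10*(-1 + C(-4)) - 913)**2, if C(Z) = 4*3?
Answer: 644809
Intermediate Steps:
C(Z) = 12
(10*(-1 + C(-4)) - 913)**2 = (10*(-1 + 12) - 913)**2 = (10*11 - 913)**2 = (110 - 913)**2 = (-803)**2 = 644809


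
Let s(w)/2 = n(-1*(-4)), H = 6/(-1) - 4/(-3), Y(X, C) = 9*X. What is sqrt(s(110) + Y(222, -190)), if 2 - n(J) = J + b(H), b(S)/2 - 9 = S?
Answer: sqrt(17790)/3 ≈ 44.460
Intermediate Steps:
H = -14/3 (H = 6*(-1) - 4*(-1/3) = -6 + 4/3 = -14/3 ≈ -4.6667)
b(S) = 18 + 2*S
n(J) = -20/3 - J (n(J) = 2 - (J + (18 + 2*(-14/3))) = 2 - (J + (18 - 28/3)) = 2 - (J + 26/3) = 2 - (26/3 + J) = 2 + (-26/3 - J) = -20/3 - J)
s(w) = -64/3 (s(w) = 2*(-20/3 - (-1)*(-4)) = 2*(-20/3 - 1*4) = 2*(-20/3 - 4) = 2*(-32/3) = -64/3)
sqrt(s(110) + Y(222, -190)) = sqrt(-64/3 + 9*222) = sqrt(-64/3 + 1998) = sqrt(5930/3) = sqrt(17790)/3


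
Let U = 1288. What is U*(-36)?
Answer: -46368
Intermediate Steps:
U*(-36) = 1288*(-36) = -46368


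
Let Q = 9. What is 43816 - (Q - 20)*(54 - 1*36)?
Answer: 44014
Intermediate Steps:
43816 - (Q - 20)*(54 - 1*36) = 43816 - (9 - 20)*(54 - 1*36) = 43816 - (-11)*(54 - 36) = 43816 - (-11)*18 = 43816 - 1*(-198) = 43816 + 198 = 44014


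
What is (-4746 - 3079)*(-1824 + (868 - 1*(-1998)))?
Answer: -8153650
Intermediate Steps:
(-4746 - 3079)*(-1824 + (868 - 1*(-1998))) = -7825*(-1824 + (868 + 1998)) = -7825*(-1824 + 2866) = -7825*1042 = -8153650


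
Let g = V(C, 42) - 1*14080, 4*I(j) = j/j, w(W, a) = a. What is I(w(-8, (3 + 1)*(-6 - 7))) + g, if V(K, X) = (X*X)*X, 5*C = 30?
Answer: 240033/4 ≈ 60008.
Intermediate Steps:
C = 6 (C = (⅕)*30 = 6)
V(K, X) = X³ (V(K, X) = X²*X = X³)
I(j) = ¼ (I(j) = (j/j)/4 = (¼)*1 = ¼)
g = 60008 (g = 42³ - 1*14080 = 74088 - 14080 = 60008)
I(w(-8, (3 + 1)*(-6 - 7))) + g = ¼ + 60008 = 240033/4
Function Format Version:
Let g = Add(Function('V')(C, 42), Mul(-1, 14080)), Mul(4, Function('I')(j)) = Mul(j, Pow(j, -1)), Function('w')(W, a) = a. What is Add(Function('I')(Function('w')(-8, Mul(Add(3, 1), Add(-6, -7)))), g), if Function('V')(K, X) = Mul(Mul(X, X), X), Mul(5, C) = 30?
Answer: Rational(240033, 4) ≈ 60008.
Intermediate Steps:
C = 6 (C = Mul(Rational(1, 5), 30) = 6)
Function('V')(K, X) = Pow(X, 3) (Function('V')(K, X) = Mul(Pow(X, 2), X) = Pow(X, 3))
Function('I')(j) = Rational(1, 4) (Function('I')(j) = Mul(Rational(1, 4), Mul(j, Pow(j, -1))) = Mul(Rational(1, 4), 1) = Rational(1, 4))
g = 60008 (g = Add(Pow(42, 3), Mul(-1, 14080)) = Add(74088, -14080) = 60008)
Add(Function('I')(Function('w')(-8, Mul(Add(3, 1), Add(-6, -7)))), g) = Add(Rational(1, 4), 60008) = Rational(240033, 4)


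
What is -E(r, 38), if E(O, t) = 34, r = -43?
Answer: -34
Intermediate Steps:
-E(r, 38) = -1*34 = -34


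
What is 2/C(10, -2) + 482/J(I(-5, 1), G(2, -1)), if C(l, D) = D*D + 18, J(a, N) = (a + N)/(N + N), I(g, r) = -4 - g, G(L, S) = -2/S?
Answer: 21211/33 ≈ 642.76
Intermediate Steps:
J(a, N) = (N + a)/(2*N) (J(a, N) = (N + a)/((2*N)) = (N + a)*(1/(2*N)) = (N + a)/(2*N))
C(l, D) = 18 + D**2 (C(l, D) = D**2 + 18 = 18 + D**2)
2/C(10, -2) + 482/J(I(-5, 1), G(2, -1)) = 2/(18 + (-2)**2) + 482/(((-2/(-1) + (-4 - 1*(-5)))/(2*((-2/(-1)))))) = 2/(18 + 4) + 482/(((-2*(-1) + (-4 + 5))/(2*((-2*(-1)))))) = 2/22 + 482/(((1/2)*(2 + 1)/2)) = 2*(1/22) + 482/(((1/2)*(1/2)*3)) = 1/11 + 482/(3/4) = 1/11 + 482*(4/3) = 1/11 + 1928/3 = 21211/33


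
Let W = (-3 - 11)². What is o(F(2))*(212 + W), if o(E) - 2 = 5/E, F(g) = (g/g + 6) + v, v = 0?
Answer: 7752/7 ≈ 1107.4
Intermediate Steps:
F(g) = 7 (F(g) = (g/g + 6) + 0 = (1 + 6) + 0 = 7 + 0 = 7)
o(E) = 2 + 5/E
W = 196 (W = (-14)² = 196)
o(F(2))*(212 + W) = (2 + 5/7)*(212 + 196) = (2 + 5*(⅐))*408 = (2 + 5/7)*408 = (19/7)*408 = 7752/7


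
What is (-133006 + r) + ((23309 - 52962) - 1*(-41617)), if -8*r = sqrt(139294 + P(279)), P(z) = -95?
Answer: -121042 - sqrt(139199)/8 ≈ -1.2109e+5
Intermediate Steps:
r = -sqrt(139199)/8 (r = -sqrt(139294 - 95)/8 = -sqrt(139199)/8 ≈ -46.637)
(-133006 + r) + ((23309 - 52962) - 1*(-41617)) = (-133006 - sqrt(139199)/8) + ((23309 - 52962) - 1*(-41617)) = (-133006 - sqrt(139199)/8) + (-29653 + 41617) = (-133006 - sqrt(139199)/8) + 11964 = -121042 - sqrt(139199)/8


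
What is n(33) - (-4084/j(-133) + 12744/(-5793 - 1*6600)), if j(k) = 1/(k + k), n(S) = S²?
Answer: -498131573/459 ≈ -1.0853e+6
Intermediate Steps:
j(k) = 1/(2*k)
n(33) - (-4084/j(-133) + 12744/(-5793 - 1*6600)) = 33² - (-4084/((½)/(-133)) + 12744/(-5793 - 1*6600)) = 1089 - (-4084/((½)*(-1/133)) + 12744/(-5793 - 6600)) = 1089 - (-4084/(-1/266) + 12744/(-12393)) = 1089 - (-4084*(-266) + 12744*(-1/12393)) = 1089 - (1086344 - 472/459) = 1089 - 1*498631424/459 = 1089 - 498631424/459 = -498131573/459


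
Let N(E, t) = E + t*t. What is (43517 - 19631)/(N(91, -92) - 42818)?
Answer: -2654/3807 ≈ -0.69714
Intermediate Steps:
N(E, t) = E + t**2
(43517 - 19631)/(N(91, -92) - 42818) = (43517 - 19631)/((91 + (-92)**2) - 42818) = 23886/((91 + 8464) - 42818) = 23886/(8555 - 42818) = 23886/(-34263) = 23886*(-1/34263) = -2654/3807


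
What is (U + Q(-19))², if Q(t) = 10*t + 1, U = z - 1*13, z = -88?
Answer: 84100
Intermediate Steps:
U = -101 (U = -88 - 1*13 = -88 - 13 = -101)
Q(t) = 1 + 10*t
(U + Q(-19))² = (-101 + (1 + 10*(-19)))² = (-101 + (1 - 190))² = (-101 - 189)² = (-290)² = 84100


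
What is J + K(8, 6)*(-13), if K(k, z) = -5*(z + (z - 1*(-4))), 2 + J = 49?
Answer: 1087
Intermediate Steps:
J = 47 (J = -2 + 49 = 47)
K(k, z) = -20 - 10*z (K(k, z) = -5*(z + (z + 4)) = -5*(z + (4 + z)) = -5*(4 + 2*z) = -20 - 10*z)
J + K(8, 6)*(-13) = 47 + (-20 - 10*6)*(-13) = 47 + (-20 - 60)*(-13) = 47 - 80*(-13) = 47 + 1040 = 1087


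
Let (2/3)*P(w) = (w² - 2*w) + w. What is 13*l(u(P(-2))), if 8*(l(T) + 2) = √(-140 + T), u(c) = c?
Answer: -26 + 13*I*√131/8 ≈ -26.0 + 18.599*I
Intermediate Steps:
P(w) = -3*w/2 + 3*w²/2 (P(w) = 3*((w² - 2*w) + w)/2 = 3*(w² - w)/2 = -3*w/2 + 3*w²/2)
l(T) = -2 + √(-140 + T)/8
13*l(u(P(-2))) = 13*(-2 + √(-140 + (3/2)*(-2)*(-1 - 2))/8) = 13*(-2 + √(-140 + (3/2)*(-2)*(-3))/8) = 13*(-2 + √(-140 + 9)/8) = 13*(-2 + √(-131)/8) = 13*(-2 + (I*√131)/8) = 13*(-2 + I*√131/8) = -26 + 13*I*√131/8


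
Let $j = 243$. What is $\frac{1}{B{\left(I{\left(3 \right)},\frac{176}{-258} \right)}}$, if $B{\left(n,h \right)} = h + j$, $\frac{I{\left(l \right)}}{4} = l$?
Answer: $\frac{129}{31259} \approx 0.0041268$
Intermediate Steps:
$I{\left(l \right)} = 4 l$
$B{\left(n,h \right)} = 243 + h$ ($B{\left(n,h \right)} = h + 243 = 243 + h$)
$\frac{1}{B{\left(I{\left(3 \right)},\frac{176}{-258} \right)}} = \frac{1}{243 + \frac{176}{-258}} = \frac{1}{243 + 176 \left(- \frac{1}{258}\right)} = \frac{1}{243 - \frac{88}{129}} = \frac{1}{\frac{31259}{129}} = \frac{129}{31259}$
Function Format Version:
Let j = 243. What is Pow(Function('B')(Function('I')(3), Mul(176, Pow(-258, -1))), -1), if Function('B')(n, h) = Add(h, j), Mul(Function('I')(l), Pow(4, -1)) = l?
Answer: Rational(129, 31259) ≈ 0.0041268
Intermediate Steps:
Function('I')(l) = Mul(4, l)
Function('B')(n, h) = Add(243, h) (Function('B')(n, h) = Add(h, 243) = Add(243, h))
Pow(Function('B')(Function('I')(3), Mul(176, Pow(-258, -1))), -1) = Pow(Add(243, Mul(176, Pow(-258, -1))), -1) = Pow(Add(243, Mul(176, Rational(-1, 258))), -1) = Pow(Add(243, Rational(-88, 129)), -1) = Pow(Rational(31259, 129), -1) = Rational(129, 31259)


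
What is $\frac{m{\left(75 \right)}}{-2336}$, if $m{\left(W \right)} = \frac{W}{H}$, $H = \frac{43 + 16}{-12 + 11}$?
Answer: $\frac{75}{137824} \approx 0.00054417$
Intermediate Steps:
$H = -59$ ($H = \frac{59}{-1} = 59 \left(-1\right) = -59$)
$m{\left(W \right)} = - \frac{W}{59}$ ($m{\left(W \right)} = \frac{W}{-59} = W \left(- \frac{1}{59}\right) = - \frac{W}{59}$)
$\frac{m{\left(75 \right)}}{-2336} = \frac{\left(- \frac{1}{59}\right) 75}{-2336} = \left(- \frac{75}{59}\right) \left(- \frac{1}{2336}\right) = \frac{75}{137824}$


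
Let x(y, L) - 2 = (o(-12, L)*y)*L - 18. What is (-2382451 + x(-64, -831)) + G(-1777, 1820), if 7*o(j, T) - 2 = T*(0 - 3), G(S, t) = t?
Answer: 116029551/7 ≈ 1.6576e+7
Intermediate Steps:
o(j, T) = 2/7 - 3*T/7 (o(j, T) = 2/7 + (T*(0 - 3))/7 = 2/7 + (T*(-3))/7 = 2/7 + (-3*T)/7 = 2/7 - 3*T/7)
x(y, L) = -16 + L*y*(2/7 - 3*L/7) (x(y, L) = 2 + (((2/7 - 3*L/7)*y)*L - 18) = 2 + ((y*(2/7 - 3*L/7))*L - 18) = 2 + (L*y*(2/7 - 3*L/7) - 18) = 2 + (-18 + L*y*(2/7 - 3*L/7)) = -16 + L*y*(2/7 - 3*L/7))
(-2382451 + x(-64, -831)) + G(-1777, 1820) = (-2382451 + (-16 - 1/7*(-831)*(-64)*(-2 + 3*(-831)))) + 1820 = (-2382451 + (-16 - 1/7*(-831)*(-64)*(-2 - 2493))) + 1820 = (-2382451 + (-16 - 1/7*(-831)*(-64)*(-2495))) + 1820 = (-2382451 + (-16 + 132694080/7)) + 1820 = (-2382451 + 132693968/7) + 1820 = 116016811/7 + 1820 = 116029551/7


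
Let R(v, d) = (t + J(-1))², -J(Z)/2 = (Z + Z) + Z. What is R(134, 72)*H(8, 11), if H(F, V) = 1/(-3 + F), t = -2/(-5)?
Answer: 1024/125 ≈ 8.1920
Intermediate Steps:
t = ⅖ (t = -2*(-⅕) = ⅖ ≈ 0.40000)
J(Z) = -6*Z (J(Z) = -2*((Z + Z) + Z) = -2*(2*Z + Z) = -6*Z)
R(v, d) = 1024/25 (R(v, d) = (⅖ - 6*(-1))² = (⅖ + 6)² = (32/5)² = 1024/25)
R(134, 72)*H(8, 11) = 1024/(25*(-3 + 8)) = (1024/25)/5 = (1024/25)*(⅕) = 1024/125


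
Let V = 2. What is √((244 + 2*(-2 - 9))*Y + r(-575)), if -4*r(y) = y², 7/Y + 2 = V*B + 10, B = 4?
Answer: I*√1320946/4 ≈ 287.33*I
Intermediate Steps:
Y = 7/16 (Y = 7/(-2 + (2*4 + 10)) = 7/(-2 + (8 + 10)) = 7/(-2 + 18) = 7/16 ≈ 0.43750)
r(y) = -y²/4
√((244 + 2*(-2 - 9))*Y + r(-575)) = √((244 + 2*(-2 - 9))*(7/16) - ¼*(-575)²) = √((244 + 2*(-11))*(7/16) - ¼*330625) = √((244 - 22)*(7/16) - 330625/4) = √(222*(7/16) - 330625/4) = √(777/8 - 330625/4) = √(-660473/8) = I*√1320946/4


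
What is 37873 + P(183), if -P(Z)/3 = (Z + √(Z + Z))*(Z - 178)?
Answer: 35128 - 15*√366 ≈ 34841.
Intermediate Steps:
P(Z) = -3*(-178 + Z)*(Z + √2*√Z) (P(Z) = -3*(Z + √(Z + Z))*(Z - 178) = -3*(Z + √(2*Z))*(-178 + Z) = -3*(Z + √2*√Z)*(-178 + Z) = -3*(-178 + Z)*(Z + √2*√Z))
37873 + P(183) = 37873 + (-3*183² + 534*183 - 3*√2*183^(3/2) + 534*√2*√183) = 37873 + (-3*33489 + 97722 - 3*√2*183*√183 + 534*√366) = 37873 + (-100467 + 97722 - 549*√366 + 534*√366) = 37873 + (-2745 - 15*√366) = 35128 - 15*√366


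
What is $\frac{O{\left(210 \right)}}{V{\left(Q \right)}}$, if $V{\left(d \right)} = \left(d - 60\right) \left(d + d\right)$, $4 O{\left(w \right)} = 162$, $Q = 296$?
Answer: $\frac{81}{279424} \approx 0.00028988$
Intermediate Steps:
$O{\left(w \right)} = \frac{81}{2}$ ($O{\left(w \right)} = \frac{1}{4} \cdot 162 = \frac{81}{2}$)
$V{\left(d \right)} = 2 d \left(-60 + d\right)$ ($V{\left(d \right)} = \left(-60 + d\right) 2 d = 2 d \left(-60 + d\right)$)
$\frac{O{\left(210 \right)}}{V{\left(Q \right)}} = \frac{81}{2 \cdot 2 \cdot 296 \left(-60 + 296\right)} = \frac{81}{2 \cdot 2 \cdot 296 \cdot 236} = \frac{81}{2 \cdot 139712} = \frac{81}{2} \cdot \frac{1}{139712} = \frac{81}{279424}$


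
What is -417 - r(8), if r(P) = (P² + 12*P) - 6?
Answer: -571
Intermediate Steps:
r(P) = -6 + P² + 12*P
-417 - r(8) = -417 - (-6 + 8² + 12*8) = -417 - (-6 + 64 + 96) = -417 - 1*154 = -417 - 154 = -571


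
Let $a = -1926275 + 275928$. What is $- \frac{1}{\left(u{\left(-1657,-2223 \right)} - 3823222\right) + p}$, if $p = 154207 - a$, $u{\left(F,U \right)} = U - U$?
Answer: $\frac{1}{2018668} \approx 4.9538 \cdot 10^{-7}$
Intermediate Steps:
$u{\left(F,U \right)} = 0$
$a = -1650347$
$p = 1804554$ ($p = 154207 - -1650347 = 154207 + 1650347 = 1804554$)
$- \frac{1}{\left(u{\left(-1657,-2223 \right)} - 3823222\right) + p} = - \frac{1}{\left(0 - 3823222\right) + 1804554} = - \frac{1}{-3823222 + 1804554} = - \frac{1}{-2018668} = \left(-1\right) \left(- \frac{1}{2018668}\right) = \frac{1}{2018668}$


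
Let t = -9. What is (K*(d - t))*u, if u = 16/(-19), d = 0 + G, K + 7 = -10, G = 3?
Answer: 3264/19 ≈ 171.79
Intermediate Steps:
K = -17 (K = -7 - 10 = -17)
d = 3 (d = 0 + 3 = 3)
u = -16/19 (u = 16*(-1/19) = -16/19 ≈ -0.84210)
(K*(d - t))*u = -17*(3 - 1*(-9))*(-16/19) = -17*(3 + 9)*(-16/19) = -17*12*(-16/19) = -204*(-16/19) = 3264/19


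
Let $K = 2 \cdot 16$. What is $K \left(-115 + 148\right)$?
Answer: $1056$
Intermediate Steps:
$K = 32$
$K \left(-115 + 148\right) = 32 \left(-115 + 148\right) = 32 \cdot 33 = 1056$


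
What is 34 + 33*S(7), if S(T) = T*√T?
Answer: 34 + 231*√7 ≈ 645.17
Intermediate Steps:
S(T) = T^(3/2)
34 + 33*S(7) = 34 + 33*7^(3/2) = 34 + 33*(7*√7) = 34 + 231*√7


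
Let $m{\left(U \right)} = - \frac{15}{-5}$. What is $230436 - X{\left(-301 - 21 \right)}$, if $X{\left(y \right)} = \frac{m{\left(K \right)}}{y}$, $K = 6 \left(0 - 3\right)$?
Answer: $\frac{74200395}{322} \approx 2.3044 \cdot 10^{5}$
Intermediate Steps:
$K = -18$ ($K = 6 \left(-3\right) = -18$)
$m{\left(U \right)} = 3$ ($m{\left(U \right)} = \left(-15\right) \left(- \frac{1}{5}\right) = 3$)
$X{\left(y \right)} = \frac{3}{y}$
$230436 - X{\left(-301 - 21 \right)} = 230436 - \frac{3}{-301 - 21} = 230436 - \frac{3}{-322} = 230436 - 3 \left(- \frac{1}{322}\right) = 230436 - - \frac{3}{322} = 230436 + \frac{3}{322} = \frac{74200395}{322}$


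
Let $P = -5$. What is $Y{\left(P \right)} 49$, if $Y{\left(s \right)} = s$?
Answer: $-245$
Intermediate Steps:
$Y{\left(P \right)} 49 = \left(-5\right) 49 = -245$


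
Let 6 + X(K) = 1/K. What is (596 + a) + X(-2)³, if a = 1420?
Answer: 13931/8 ≈ 1741.4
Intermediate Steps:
X(K) = -6 + 1/K
(596 + a) + X(-2)³ = (596 + 1420) + (-6 + 1/(-2))³ = 2016 + (-6 - ½)³ = 2016 + (-13/2)³ = 2016 - 2197/8 = 13931/8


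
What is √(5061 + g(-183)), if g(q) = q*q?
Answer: 5*√1542 ≈ 196.34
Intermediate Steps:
g(q) = q²
√(5061 + g(-183)) = √(5061 + (-183)²) = √(5061 + 33489) = √38550 = 5*√1542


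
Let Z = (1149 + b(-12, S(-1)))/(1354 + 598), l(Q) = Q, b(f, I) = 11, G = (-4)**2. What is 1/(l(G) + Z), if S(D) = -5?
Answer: 244/4049 ≈ 0.060262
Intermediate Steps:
G = 16
Z = 145/244 (Z = (1149 + 11)/(1354 + 598) = 1160/1952 = 1160*(1/1952) = 145/244 ≈ 0.59426)
1/(l(G) + Z) = 1/(16 + 145/244) = 1/(4049/244) = 244/4049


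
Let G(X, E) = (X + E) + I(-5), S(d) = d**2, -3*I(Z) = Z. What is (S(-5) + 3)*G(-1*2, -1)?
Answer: -112/3 ≈ -37.333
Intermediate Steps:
I(Z) = -Z/3
G(X, E) = 5/3 + E + X (G(X, E) = (X + E) - 1/3*(-5) = (E + X) + 5/3 = 5/3 + E + X)
(S(-5) + 3)*G(-1*2, -1) = ((-5)**2 + 3)*(5/3 - 1 - 1*2) = (25 + 3)*(5/3 - 1 - 2) = 28*(-4/3) = -112/3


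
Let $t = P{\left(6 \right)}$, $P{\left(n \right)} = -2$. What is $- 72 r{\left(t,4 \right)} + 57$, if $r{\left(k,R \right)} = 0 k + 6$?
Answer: $-375$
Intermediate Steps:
$t = -2$
$r{\left(k,R \right)} = 6$ ($r{\left(k,R \right)} = 0 + 6 = 6$)
$- 72 r{\left(t,4 \right)} + 57 = \left(-72\right) 6 + 57 = -432 + 57 = -375$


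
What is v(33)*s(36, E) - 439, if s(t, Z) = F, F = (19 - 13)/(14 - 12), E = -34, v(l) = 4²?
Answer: -391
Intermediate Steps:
v(l) = 16
F = 3 (F = 6/2 = 6*(½) = 3)
s(t, Z) = 3
v(33)*s(36, E) - 439 = 16*3 - 439 = 48 - 439 = -391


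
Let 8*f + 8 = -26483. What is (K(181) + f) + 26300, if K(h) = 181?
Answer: 185357/8 ≈ 23170.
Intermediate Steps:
f = -26491/8 (f = -1 + (⅛)*(-26483) = -1 - 26483/8 = -26491/8 ≈ -3311.4)
(K(181) + f) + 26300 = (181 - 26491/8) + 26300 = -25043/8 + 26300 = 185357/8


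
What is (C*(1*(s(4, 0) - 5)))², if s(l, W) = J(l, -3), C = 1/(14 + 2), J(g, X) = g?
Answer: 1/256 ≈ 0.0039063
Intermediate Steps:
C = 1/16 ≈ 0.062500
s(l, W) = l
(C*(1*(s(4, 0) - 5)))² = ((1*(4 - 5))/16)² = ((1*(-1))/16)² = ((1/16)*(-1))² = (-1/16)² = 1/256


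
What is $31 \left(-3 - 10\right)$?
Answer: $-403$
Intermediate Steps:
$31 \left(-3 - 10\right) = 31 \left(-13\right) = -403$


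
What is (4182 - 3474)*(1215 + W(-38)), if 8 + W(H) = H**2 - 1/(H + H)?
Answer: 35661429/19 ≈ 1.8769e+6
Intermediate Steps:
W(H) = -8 + H**2 - 1/(2*H) (W(H) = -8 + (H**2 - 1/(H + H)) = -8 + (H**2 - 1/(2*H)) = -8 + H**2 - 1/(2*H))
(4182 - 3474)*(1215 + W(-38)) = (4182 - 3474)*(1215 + (-8 + (-38)**2 - 1/2/(-38))) = 708*(1215 + (-8 + 1444 - 1/2*(-1/38))) = 708*(1215 + (-8 + 1444 + 1/76)) = 708*(1215 + 109137/76) = 708*(201477/76) = 35661429/19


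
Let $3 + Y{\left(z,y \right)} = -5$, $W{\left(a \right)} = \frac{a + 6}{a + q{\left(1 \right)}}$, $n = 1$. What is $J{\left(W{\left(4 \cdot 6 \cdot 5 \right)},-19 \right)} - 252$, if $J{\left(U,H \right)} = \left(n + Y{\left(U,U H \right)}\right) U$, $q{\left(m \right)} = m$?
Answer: $- \frac{31374}{121} \approx -259.29$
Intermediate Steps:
$W{\left(a \right)} = \frac{6 + a}{1 + a}$ ($W{\left(a \right)} = \frac{a + 6}{a + 1} = \frac{6 + a}{1 + a}$)
$Y{\left(z,y \right)} = -8$ ($Y{\left(z,y \right)} = -3 - 5 = -8$)
$J{\left(U,H \right)} = - 7 U$ ($J{\left(U,H \right)} = \left(1 - 8\right) U = - 7 U$)
$J{\left(W{\left(4 \cdot 6 \cdot 5 \right)},-19 \right)} - 252 = - 7 \frac{6 + 4 \cdot 6 \cdot 5}{1 + 4 \cdot 6 \cdot 5} - 252 = - 7 \frac{6 + 24 \cdot 5}{1 + 24 \cdot 5} - 252 = - 7 \frac{6 + 120}{1 + 120} - 252 = - 7 \cdot \frac{1}{121} \cdot 126 - 252 = \left(-7\right) \frac{126}{121} - 252 = - \frac{882}{121} - 252 = - \frac{31374}{121}$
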